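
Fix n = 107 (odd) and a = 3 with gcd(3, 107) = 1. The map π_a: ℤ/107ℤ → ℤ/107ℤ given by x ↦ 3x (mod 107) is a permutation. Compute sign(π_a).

Orbit of 23 under x↦3x: [23, 69, 100, 86, 44, 25, 75]… (length divides ord_107(3)).
Cycle type of π: 53×2 + 1; total 3 cycles.
With 3 cycles on 107 points, sign = (−1)^{107−3} = +1.
Check: (3/107) = +1 by Zolotarev.

+1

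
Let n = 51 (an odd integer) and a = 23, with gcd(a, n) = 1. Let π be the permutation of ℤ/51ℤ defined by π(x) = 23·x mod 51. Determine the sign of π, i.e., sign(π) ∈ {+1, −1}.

Trace 1: π^k(1) = [1, 23, 19, 29, 4, 41, 25] for k=0..6.
5 cycles of lengths [16, 16, 16, 2, 1].
5 cycles on 51: each ℓ→(−1)^(ℓ−1), product (−1)^46 = +1.
(23|51)_J = +1 (Zolotarev's lemma cross-check).

+1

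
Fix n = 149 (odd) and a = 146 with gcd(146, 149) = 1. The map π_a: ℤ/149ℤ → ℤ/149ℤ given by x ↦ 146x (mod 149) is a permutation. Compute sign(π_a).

Trace 15: π^k(15) = [15, 104, 135, 42, 23, 80, 58] for k=0..6.
Cycle type of π: 148 + 1; total 2 cycles.
sign(π) = (−1)^{n − #cycles} = (−1)^{149−2} = (−1)^147 = -1.
Zolotarev: (146|149) = -1, matching the cycle-count sign.

-1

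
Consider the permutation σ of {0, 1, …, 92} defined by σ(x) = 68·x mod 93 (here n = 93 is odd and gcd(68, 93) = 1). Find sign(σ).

Orbit of 67 under x↦68x: [67, 92, 25, 26, 1, 68]… (length divides ord_93(68)).
Decompose π into cycles: lengths [6, 6, 6, 6, 6, 6, 6, 6, 6, 6, 6, 6, 6, 6, 6, 2, 1] (17 cycles, including the fixed point 0).
n − c = 93 − 17 = 76; sign = (−1)^76 = +1.
Check: (68/93) = +1 by Zolotarev.

+1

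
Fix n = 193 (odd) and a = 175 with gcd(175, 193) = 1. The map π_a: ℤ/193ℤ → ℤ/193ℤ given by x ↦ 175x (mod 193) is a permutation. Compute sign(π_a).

+1

Start at x=69: 69 → 109 → 161 → 190 → 54 → 186 → 126 → … (one orbit).
3 cycles of lengths [96, 96, 1].
Σ(ℓ_i−1) = 193−3 = 190; sign = (−1)^190 = +1.
(175|193)_J = +1 (Zolotarev's lemma cross-check).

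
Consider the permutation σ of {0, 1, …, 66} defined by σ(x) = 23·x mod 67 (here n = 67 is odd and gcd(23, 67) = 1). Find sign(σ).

Trace 37: π^k(37) = [37, 47, 9, 6, 4, 25, 39] for k=0..6.
π_23 has 3 disjoint cycles with lengths [33, 33, 1] on {0,…,66}.
3 cycles on 67: each ℓ→(−1)^(ℓ−1), product (−1)^64 = +1.

+1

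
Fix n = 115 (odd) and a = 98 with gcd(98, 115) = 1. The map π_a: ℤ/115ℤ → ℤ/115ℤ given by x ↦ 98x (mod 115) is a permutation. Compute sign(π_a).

Trace 62: π^k(62) = [62, 96, 93, 29, 82, 101, 8] for k=0..6.
Decompose π into cycles: lengths [44, 44, 11, 11, 4, 1] (6 cycles, including the fixed point 0).
With 6 cycles on 115 points, sign = (−1)^{115−6} = -1.

-1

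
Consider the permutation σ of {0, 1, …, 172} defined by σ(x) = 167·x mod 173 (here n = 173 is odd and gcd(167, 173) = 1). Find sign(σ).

+1

Start at x=84: 84 → 15 → 83 → 21 → 47 → 64 → 135 → … (one orbit).
3 cycles of lengths [86, 86, 1].
n − c = 173 − 3 = 170; sign = (−1)^170 = +1.
Via Zolotarev, sign(π_{167}) = (167|173) = +1.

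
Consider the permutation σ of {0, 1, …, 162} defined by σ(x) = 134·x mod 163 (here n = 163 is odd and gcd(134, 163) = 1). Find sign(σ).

+1

Orbit of 16 under x↦134x: [16, 25, 90, 161, 58, 111, 41]… (length divides ord_163(134)).
The orbit structure of x ↦ 134x mod 163: 3 orbits of sizes [81, 81, 1].
163 − 3 = 160 transpositions; sign(π) = (−1)^160 = +1.
Zolotarev: (134|163) = +1, matching the cycle-count sign.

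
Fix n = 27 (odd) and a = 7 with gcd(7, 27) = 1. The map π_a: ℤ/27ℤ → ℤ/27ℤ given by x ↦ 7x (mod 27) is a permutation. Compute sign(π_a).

Orbit of 25 under x↦7x: [25, 13, 10, 16, 4, 1, 7]… (length divides ord_27(7)).
Cycle lengths of π_7 on ℤ/27ℤ: [9, 9, 3, 3, 1, 1, 1]; 7 cycles in total.
With 7 cycles on 27 points, sign = (−1)^{27−7} = +1.

+1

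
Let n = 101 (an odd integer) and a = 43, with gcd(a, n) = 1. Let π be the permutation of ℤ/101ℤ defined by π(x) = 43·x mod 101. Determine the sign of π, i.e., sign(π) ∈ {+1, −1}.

Orbit of 87 under x↦43x: [87, 4, 71, 23, 80, 6, 56]… (length divides ord_101(43)).
Cycle lengths of π_43 on ℤ/101ℤ: [50, 50, 1]; 3 cycles in total.
sign(π) = (−1)^{n − #cycles} = (−1)^{101−3} = (−1)^98 = +1.
Check: (43/101) = +1 by Zolotarev.

+1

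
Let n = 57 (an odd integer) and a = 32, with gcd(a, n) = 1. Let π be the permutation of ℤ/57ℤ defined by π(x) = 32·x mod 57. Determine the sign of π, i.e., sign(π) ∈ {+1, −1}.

Orbit of 41 under x↦32x: [41, 1, 32, 55, 50, 4, 14]… (length divides ord_57(32)).
Cycle type of π: 18×3 + 2 + 1; total 5 cycles.
sign(π) = (−1)^{n − #cycles} = (−1)^{57−5} = (−1)^52 = +1.
Check: (32/57) = +1 by Zolotarev.

+1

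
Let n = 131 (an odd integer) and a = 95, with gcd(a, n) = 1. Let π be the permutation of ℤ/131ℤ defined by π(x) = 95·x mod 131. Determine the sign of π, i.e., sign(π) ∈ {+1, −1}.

Start at x=20: 20 → 66 → 113 → 124 → 121 → 98 → 9 → … (one orbit).
Decompose π into cycles: lengths [130, 1] (2 cycles, including the fixed point 0).
With 2 cycles on 131 points, sign = (−1)^{131−2} = -1.
(95|131)_J = -1 (Zolotarev's lemma cross-check).

-1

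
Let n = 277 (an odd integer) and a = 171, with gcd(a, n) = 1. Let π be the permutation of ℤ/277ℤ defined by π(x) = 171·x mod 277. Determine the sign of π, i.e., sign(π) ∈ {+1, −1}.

Orbit of 10 under x↦171x: [10, 48, 175, 9, 154, 19, 202]… (length divides ord_277(171)).
Cycle type of π: 69×4 + 1; total 5 cycles.
5 cycles on 277: each ℓ→(−1)^(ℓ−1), product (−1)^272 = +1.

+1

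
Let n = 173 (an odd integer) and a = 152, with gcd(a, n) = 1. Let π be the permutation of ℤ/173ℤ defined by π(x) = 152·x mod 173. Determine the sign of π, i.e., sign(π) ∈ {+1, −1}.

Trace 60: π^k(60) = [60, 124, 164, 16, 10, 136, 85] for k=0..6.
Decompose π into cycles: lengths [43, 43, 43, 43, 1] (5 cycles, including the fixed point 0).
Σ(ℓ_i−1) = 173−5 = 168; sign = (−1)^168 = +1.
Zolotarev: (152|173) = +1, matching the cycle-count sign.

+1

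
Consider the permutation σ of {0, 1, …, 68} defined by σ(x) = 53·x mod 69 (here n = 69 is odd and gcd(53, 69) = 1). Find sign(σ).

+1

Start at x=53: 53 → 49 → 44 → 55 → 17 → 4 → 5 → … (one orbit).
5 cycles of lengths [22, 22, 22, 2, 1].
69 − 5 = 64 transpositions; sign(π) = (−1)^64 = +1.
(53|69)_J = +1 (Zolotarev's lemma cross-check).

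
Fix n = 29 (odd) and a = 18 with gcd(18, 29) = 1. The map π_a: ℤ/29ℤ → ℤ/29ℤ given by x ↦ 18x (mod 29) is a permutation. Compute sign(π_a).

-1

Orbit of 7 under x↦18x: [7, 10, 6, 21, 1, 18, 5]… (length divides ord_29(18)).
Cycle lengths of π_18 on ℤ/29ℤ: [28, 1]; 2 cycles in total.
29 − 2 = 27 transpositions; sign(π) = (−1)^27 = -1.
Check: (18/29) = -1 by Zolotarev.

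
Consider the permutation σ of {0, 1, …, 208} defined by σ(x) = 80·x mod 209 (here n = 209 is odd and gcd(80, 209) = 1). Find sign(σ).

+1

Start at x=169: 169 → 144 → 25 → 119 → 115 → 4 → 111 → … (one orbit).
Decompose π into cycles: lengths [45, 45, 45, 45, 9, 9, 5, 5, 1] (9 cycles, including the fixed point 0).
n − c = 209 − 9 = 200; sign = (−1)^200 = +1.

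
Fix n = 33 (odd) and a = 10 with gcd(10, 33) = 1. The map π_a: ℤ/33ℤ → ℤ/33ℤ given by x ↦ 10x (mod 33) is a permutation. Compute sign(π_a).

-1

Orbit of 1 under x↦10x: [1, 10]… (length divides ord_33(10)).
Cycle lengths of π_10 on ℤ/33ℤ: [2, 2, 2, 2, 2, 2, 2, 2, 2, 2, 2, 2, 2, 2, 2, 1, 1, 1]; 18 cycles in total.
33 − 18 = 15 transpositions; sign(π) = (−1)^15 = -1.
(10|33)_J = -1 (Zolotarev's lemma cross-check).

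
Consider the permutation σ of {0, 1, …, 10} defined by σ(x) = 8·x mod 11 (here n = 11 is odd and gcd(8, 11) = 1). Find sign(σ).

-1

Orbit of 6 under x↦8x: [6, 4, 10, 3, 2, 5, 7]… (length divides ord_11(8)).
The orbit structure of x ↦ 8x mod 11: 2 orbits of sizes [10, 1].
2 cycles on 11: each ℓ→(−1)^(ℓ−1), product (−1)^9 = -1.
Via Zolotarev, sign(π_{8}) = (8|11) = -1.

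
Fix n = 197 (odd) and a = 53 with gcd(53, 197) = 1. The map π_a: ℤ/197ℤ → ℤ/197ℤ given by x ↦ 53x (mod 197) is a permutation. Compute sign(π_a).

Start at x=49: 49 → 36 → 135 → 63 → 187 → 61 → 81 → … (one orbit).
π_53 has 5 disjoint cycles with lengths [49, 49, 49, 49, 1] on {0,…,196}.
5 cycles on 197: each ℓ→(−1)^(ℓ−1), product (−1)^192 = +1.
(53|197)_J = +1 (Zolotarev's lemma cross-check).

+1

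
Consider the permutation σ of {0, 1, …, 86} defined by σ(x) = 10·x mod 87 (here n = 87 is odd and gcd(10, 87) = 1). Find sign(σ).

Orbit of 82 under x↦10x: [82, 37, 22, 46, 25, 76, 64]… (length divides ord_87(10)).
The orbit structure of x ↦ 10x mod 87: 6 orbits of sizes [28, 28, 28, 1, 1, 1].
With 6 cycles on 87 points, sign = (−1)^{87−6} = -1.
Check: (10/87) = -1 by Zolotarev.

-1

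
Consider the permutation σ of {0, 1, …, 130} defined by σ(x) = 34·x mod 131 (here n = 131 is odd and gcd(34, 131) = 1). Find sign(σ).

Orbit of 84 under x↦34x: [84, 105, 33, 74, 27, 1, 34]… (length divides ord_131(34)).
Cycle lengths of π_34 on ℤ/131ℤ: [65, 65, 1]; 3 cycles in total.
Σ(ℓ_i−1) = 131−3 = 128; sign = (−1)^128 = +1.
Via Zolotarev, sign(π_{34}) = (34|131) = +1.

+1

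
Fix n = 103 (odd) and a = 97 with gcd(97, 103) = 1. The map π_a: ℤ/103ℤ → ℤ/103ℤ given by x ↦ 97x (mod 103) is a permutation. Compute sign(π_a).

+1

Orbit of 41 under x↦97x: [41, 63, 34, 2, 91, 72, 83]… (length divides ord_103(97)).
π_97 has 3 disjoint cycles with lengths [51, 51, 1] on {0,…,102}.
n − c = 103 − 3 = 100; sign = (−1)^100 = +1.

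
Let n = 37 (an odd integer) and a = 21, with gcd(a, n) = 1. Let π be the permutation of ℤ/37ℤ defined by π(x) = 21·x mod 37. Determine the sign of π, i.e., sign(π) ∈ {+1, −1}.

+1

Orbit of 11 under x↦21x: [11, 9, 4, 10, 25, 7, 36]… (length divides ord_37(21)).
Cycle type of π: 18×2 + 1; total 3 cycles.
Σ(ℓ_i−1) = 37−3 = 34; sign = (−1)^34 = +1.
The Jacobi symbol (21|37) = +1 (Zolotarev) agrees.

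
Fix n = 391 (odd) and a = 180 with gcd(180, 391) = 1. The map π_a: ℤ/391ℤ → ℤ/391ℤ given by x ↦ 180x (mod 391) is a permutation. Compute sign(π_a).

Start at x=286: 286 → 259 → 91 → 349 → 260 → 271 → 296 → … (one orbit).
Cycle lengths of π_180 on ℤ/391ℤ: [176, 176, 22, 16, 1]; 5 cycles in total.
n − c = 391 − 5 = 386; sign = (−1)^386 = +1.

+1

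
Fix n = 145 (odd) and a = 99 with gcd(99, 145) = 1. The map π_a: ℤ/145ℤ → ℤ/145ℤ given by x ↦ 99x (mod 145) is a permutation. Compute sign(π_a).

Orbit of 1 under x↦99x: [1, 99, 86, 104]… (length divides ord_145(99)).
Cycle lengths of π_99 on ℤ/145ℤ: [4, 4, 4, 4, 4, 4, 4, 4, 4, 4, 4, 4, 4, 4, 4, 4, 4, 4, 4, 4, 4, 4, 4, 4, 4, 4, 4, 4, 4, 4, 4, 4, 4, 4, 4, 2, 2, 1]; 38 cycles in total.
sign(π) = (−1)^{n − #cycles} = (−1)^{145−38} = (−1)^107 = -1.
Check: (99/145) = -1 by Zolotarev.

-1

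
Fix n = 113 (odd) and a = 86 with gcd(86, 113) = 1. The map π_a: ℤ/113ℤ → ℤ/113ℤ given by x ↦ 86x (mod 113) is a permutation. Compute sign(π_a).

Orbit of 10 under x↦86x: [10, 69, 58, 16, 20, 25, 3]… (length divides ord_113(86)).
The orbit structure of x ↦ 86x mod 113: 2 orbits of sizes [112, 1].
With 2 cycles on 113 points, sign = (−1)^{113−2} = -1.

-1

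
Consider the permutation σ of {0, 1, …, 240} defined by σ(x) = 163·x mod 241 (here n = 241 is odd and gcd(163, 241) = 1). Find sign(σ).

Trace 104: π^k(104) = [104, 82, 111, 18, 42, 98, 68] for k=0..6.
2 cycles of lengths [240, 1].
2 cycles on 241: each ℓ→(−1)^(ℓ−1), product (−1)^239 = -1.
(163|241)_J = -1 (Zolotarev's lemma cross-check).

-1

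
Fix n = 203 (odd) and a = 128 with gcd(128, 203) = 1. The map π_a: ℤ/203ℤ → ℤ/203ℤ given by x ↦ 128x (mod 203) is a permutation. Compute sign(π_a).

-1

Orbit of 30 under x↦128x: [30, 186, 57, 191, 88, 99, 86]… (length divides ord_203(128)).
Cycle type of π: 12×14 + 4×7 + 3×2 + 1; total 24 cycles.
With 24 cycles on 203 points, sign = (−1)^{203−24} = -1.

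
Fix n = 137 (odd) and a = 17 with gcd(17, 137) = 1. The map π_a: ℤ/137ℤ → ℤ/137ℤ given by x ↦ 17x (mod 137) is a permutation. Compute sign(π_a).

+1

Start at x=73: 73 → 8 → 136 → 120 → 122 → 19 → 49 → … (one orbit).
Decompose π into cycles: lengths [68, 68, 1] (3 cycles, including the fixed point 0).
137 − 3 = 134 transpositions; sign(π) = (−1)^134 = +1.
Check: (17/137) = +1 by Zolotarev.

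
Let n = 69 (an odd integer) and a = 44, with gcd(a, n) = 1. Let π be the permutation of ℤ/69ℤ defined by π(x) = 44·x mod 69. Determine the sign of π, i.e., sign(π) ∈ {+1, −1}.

Trace 56: π^k(56) = [56, 49, 17, 58, 68, 25, 65] for k=0..6.
Cycle lengths of π_44 on ℤ/69ℤ: [22, 22, 22, 2, 1]; 5 cycles in total.
n − c = 69 − 5 = 64; sign = (−1)^64 = +1.
Zolotarev: (44|69) = +1, matching the cycle-count sign.

+1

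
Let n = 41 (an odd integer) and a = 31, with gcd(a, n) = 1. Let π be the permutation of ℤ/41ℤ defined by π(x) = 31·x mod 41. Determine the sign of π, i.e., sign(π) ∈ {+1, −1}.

Trace 1: π^k(1) = [1, 31, 18, 25, 37, 40, 10] for k=0..6.
Decompose π into cycles: lengths [10, 10, 10, 10, 1] (5 cycles, including the fixed point 0).
With 5 cycles on 41 points, sign = (−1)^{41−5} = +1.

+1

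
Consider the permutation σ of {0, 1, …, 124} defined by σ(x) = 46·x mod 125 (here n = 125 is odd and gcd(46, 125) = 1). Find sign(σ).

+1

Start at x=6: 6 → 26 → 71 → 16 → 111 → 106 → 1 → … (one orbit).
Decompose π into cycles: lengths [25, 25, 25, 25, 5, 5, 5, 5, 1, 1, 1, 1, 1] (13 cycles, including the fixed point 0).
n − c = 125 − 13 = 112; sign = (−1)^112 = +1.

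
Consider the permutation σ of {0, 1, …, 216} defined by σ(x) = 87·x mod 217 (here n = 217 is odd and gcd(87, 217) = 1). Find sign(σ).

Start at x=25: 25 → 5 → 1 → 87 → 191 → 125 → 25 (one orbit).
The orbit structure of x ↦ 87x mod 217: 42 orbits of sizes [6, 6, 6, 6, 6, 6, 6, 6, 6, 6, 6, 6, 6, 6, 6, 6, 6, 6, 6, 6, 6, 6, 6, 6, 6, 6, 6, 6, 6, 6, 6, 3, 3, 3, 3, 3, 3, 3, 3, 3, 3, 1].
Σ(ℓ_i−1) = 217−42 = 175; sign = (−1)^175 = -1.
The Jacobi symbol (87|217) = -1 (Zolotarev) agrees.

-1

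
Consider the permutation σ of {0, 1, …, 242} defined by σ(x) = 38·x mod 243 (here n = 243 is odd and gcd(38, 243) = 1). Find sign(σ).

-1

Trace 29: π^k(29) = [29, 130, 80, 124, 95, 208, 128] for k=0..6.
Cycle lengths of π_38 on ℤ/243ℤ: [162, 54, 18, 6, 2, 1]; 6 cycles in total.
Σ(ℓ_i−1) = 243−6 = 237; sign = (−1)^237 = -1.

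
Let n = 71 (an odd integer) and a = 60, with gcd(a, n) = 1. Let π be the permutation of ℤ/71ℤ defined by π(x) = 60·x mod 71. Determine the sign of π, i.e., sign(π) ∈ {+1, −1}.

+1

Start at x=10: 10 → 32 → 3 → 38 → 8 → 54 → 45 → … (one orbit).
3 cycles of lengths [35, 35, 1].
n − c = 71 − 3 = 68; sign = (−1)^68 = +1.
Zolotarev: (60|71) = +1, matching the cycle-count sign.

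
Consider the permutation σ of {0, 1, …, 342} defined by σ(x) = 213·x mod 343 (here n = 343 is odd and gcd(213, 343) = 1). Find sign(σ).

Start at x=317: 317 → 293 → 326 → 152 → 134 → 73 → 114 → … (one orbit).
Decompose π into cycles: lengths [294, 42, 6, 1] (4 cycles, including the fixed point 0).
Σ(ℓ_i−1) = 343−4 = 339; sign = (−1)^339 = -1.
Check: (213/343) = -1 by Zolotarev.

-1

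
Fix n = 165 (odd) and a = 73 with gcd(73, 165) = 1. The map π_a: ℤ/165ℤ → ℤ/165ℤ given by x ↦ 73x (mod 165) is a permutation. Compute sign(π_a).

Trace 124: π^k(124) = [124, 142, 136, 28, 64, 52, 1] for k=0..6.
π_73 has 15 disjoint cycles with lengths [20, 20, 20, 20, 20, 20, 10, 10, 10, 4, 4, 4, 1, 1, 1] on {0,…,164}.
sign(π) = (−1)^{n − #cycles} = (−1)^{165−15} = (−1)^150 = +1.
The Jacobi symbol (73|165) = +1 (Zolotarev) agrees.

+1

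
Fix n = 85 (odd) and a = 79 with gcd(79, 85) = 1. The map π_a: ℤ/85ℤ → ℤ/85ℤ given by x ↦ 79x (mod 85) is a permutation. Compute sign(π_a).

-1

Orbit of 76 under x↦79x: [76, 54, 16, 74, 66, 29, 81]… (length divides ord_85(79)).
π_79 has 8 disjoint cycles with lengths [16, 16, 16, 16, 16, 2, 2, 1] on {0,…,84}.
n − c = 85 − 8 = 77; sign = (−1)^77 = -1.
The Jacobi symbol (79|85) = -1 (Zolotarev) agrees.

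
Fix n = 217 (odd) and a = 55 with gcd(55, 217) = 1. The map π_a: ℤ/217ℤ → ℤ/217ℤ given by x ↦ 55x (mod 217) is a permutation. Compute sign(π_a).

Trace 181: π^k(181) = [181, 190, 34, 134, 209, 211, 104] for k=0..6.
Decompose π into cycles: lengths [30, 30, 30, 30, 30, 30, 30, 2, 2, 2, 1] (11 cycles, including the fixed point 0).
n − c = 217 − 11 = 206; sign = (−1)^206 = +1.
The Jacobi symbol (55|217) = +1 (Zolotarev) agrees.

+1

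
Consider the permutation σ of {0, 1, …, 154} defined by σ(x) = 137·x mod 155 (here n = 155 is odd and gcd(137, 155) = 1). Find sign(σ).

+1

Orbit of 53 under x↦137x: [53, 131, 122, 129, 3, 101, 42]… (length divides ord_155(137)).
Cycle type of π: 60×2 + 30 + 4 + 1; total 5 cycles.
sign(π) = (−1)^{n − #cycles} = (−1)^{155−5} = (−1)^150 = +1.
Via Zolotarev, sign(π_{137}) = (137|155) = +1.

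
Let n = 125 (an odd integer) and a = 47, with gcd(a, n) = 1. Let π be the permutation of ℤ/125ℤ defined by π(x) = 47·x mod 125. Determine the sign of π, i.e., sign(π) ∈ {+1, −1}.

Orbit of 86 under x↦47x: [86, 42, 99, 28, 66, 102, 44]… (length divides ord_125(47)).
4 cycles of lengths [100, 20, 4, 1].
4 cycles on 125: each ℓ→(−1)^(ℓ−1), product (−1)^121 = -1.
Via Zolotarev, sign(π_{47}) = (47|125) = -1.

-1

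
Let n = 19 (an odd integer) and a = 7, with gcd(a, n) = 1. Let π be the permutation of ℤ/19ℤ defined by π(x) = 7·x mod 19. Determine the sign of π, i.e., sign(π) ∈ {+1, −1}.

+1

Orbit of 11 under x↦7x: [11, 1, 7]… (length divides ord_19(7)).
The orbit structure of x ↦ 7x mod 19: 7 orbits of sizes [3, 3, 3, 3, 3, 3, 1].
sign(π) = (−1)^{n − #cycles} = (−1)^{19−7} = (−1)^12 = +1.
Zolotarev: (7|19) = +1, matching the cycle-count sign.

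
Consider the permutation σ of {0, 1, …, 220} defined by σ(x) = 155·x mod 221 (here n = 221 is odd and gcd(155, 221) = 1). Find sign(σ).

+1

Start at x=183: 183 → 77 → 1 → 155 → 157 → 25 → 118 → … (one orbit).
π_155 has 33 disjoint cycles with lengths [8, 8, 8, 8, 8, 8, 8, 8, 8, 8, 8, 8, 8, 8, 8, 8, 8, 8, 8, 8, 8, 8, 8, 8, 8, 8, 2, 2, 2, 2, 2, 2, 1] on {0,…,220}.
221 − 33 = 188 transpositions; sign(π) = (−1)^188 = +1.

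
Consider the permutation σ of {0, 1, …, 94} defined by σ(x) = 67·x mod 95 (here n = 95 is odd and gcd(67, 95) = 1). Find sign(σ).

Orbit of 66 under x↦67x: [66, 52, 64, 13, 16, 27, 4]… (length divides ord_95(67)).
Cycle type of π: 36×2 + 18 + 4 + 1; total 5 cycles.
sign(π) = (−1)^{n − #cycles} = (−1)^{95−5} = (−1)^90 = +1.

+1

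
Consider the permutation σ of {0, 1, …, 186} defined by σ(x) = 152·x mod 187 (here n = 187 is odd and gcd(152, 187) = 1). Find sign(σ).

Trace 69: π^k(69) = [69, 16, 1, 152, 103, 135, 137] for k=0..6.
π_152 has 27 disjoint cycles with lengths [10, 10, 10, 10, 10, 10, 10, 10, 10, 10, 10, 10, 10, 10, 10, 10, 5, 5, 2, 2, 2, 2, 2, 2, 2, 2, 1] on {0,…,186}.
Σ(ℓ_i−1) = 187−27 = 160; sign = (−1)^160 = +1.
Zolotarev: (152|187) = +1, matching the cycle-count sign.

+1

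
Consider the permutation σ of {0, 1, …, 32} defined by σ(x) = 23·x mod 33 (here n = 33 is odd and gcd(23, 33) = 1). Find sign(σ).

Start at x=23: 23 → 1 → 23 (one orbit).
Decompose π into cycles: lengths [2, 2, 2, 2, 2, 2, 2, 2, 2, 2, 2, 1, 1, 1, 1, 1, 1, 1, 1, 1, 1, 1] (22 cycles, including the fixed point 0).
Σ(ℓ_i−1) = 33−22 = 11; sign = (−1)^11 = -1.
Zolotarev: (23|33) = -1, matching the cycle-count sign.

-1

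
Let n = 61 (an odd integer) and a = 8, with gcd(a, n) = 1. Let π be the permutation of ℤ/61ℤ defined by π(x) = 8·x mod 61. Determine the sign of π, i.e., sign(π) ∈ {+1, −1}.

-1

Start at x=11: 11 → 27 → 33 → 20 → 38 → 60 → 53 → … (one orbit).
Cycle type of π: 20×3 + 1; total 4 cycles.
sign(π) = (−1)^{n − #cycles} = (−1)^{61−4} = (−1)^57 = -1.
Via Zolotarev, sign(π_{8}) = (8|61) = -1.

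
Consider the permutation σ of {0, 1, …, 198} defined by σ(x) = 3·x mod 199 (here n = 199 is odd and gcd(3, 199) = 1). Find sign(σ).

Orbit of 111 under x↦3x: [111, 134, 4, 12, 36, 108, 125]… (length divides ord_199(3)).
Cycle lengths of π_3 on ℤ/199ℤ: [198, 1]; 2 cycles in total.
sign(π) = (−1)^{n − #cycles} = (−1)^{199−2} = (−1)^197 = -1.
Check: (3/199) = -1 by Zolotarev.

-1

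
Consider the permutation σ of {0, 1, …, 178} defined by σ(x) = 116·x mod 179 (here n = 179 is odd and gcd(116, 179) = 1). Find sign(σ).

Trace 43: π^k(43) = [43, 155, 80, 151, 153, 27, 89] for k=0..6.
Cycle lengths of π_116 on ℤ/179ℤ: [89, 89, 1]; 3 cycles in total.
n − c = 179 − 3 = 176; sign = (−1)^176 = +1.

+1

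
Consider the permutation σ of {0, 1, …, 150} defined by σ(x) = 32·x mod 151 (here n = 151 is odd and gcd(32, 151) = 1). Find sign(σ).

Orbit of 1 under x↦32x: [1, 32, 118]… (length divides ord_151(32)).
π_32 has 51 disjoint cycles with lengths [3, 3, 3, 3, 3, 3, 3, 3, 3, 3, 3, 3, 3, 3, 3, 3, 3, 3, 3, 3, 3, 3, 3, 3, 3, 3, 3, 3, 3, 3, 3, 3, 3, 3, 3, 3, 3, 3, 3, 3, 3, 3, 3, 3, 3, 3, 3, 3, 3, 3, 1] on {0,…,150}.
Σ(ℓ_i−1) = 151−51 = 100; sign = (−1)^100 = +1.

+1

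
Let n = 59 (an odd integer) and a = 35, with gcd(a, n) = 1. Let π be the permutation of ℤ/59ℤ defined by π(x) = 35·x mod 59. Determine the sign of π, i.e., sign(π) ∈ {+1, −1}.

+1

Trace 36: π^k(36) = [36, 21, 27, 1, 35, 45, 41] for k=0..6.
Decompose π into cycles: lengths [29, 29, 1] (3 cycles, including the fixed point 0).
With 3 cycles on 59 points, sign = (−1)^{59−3} = +1.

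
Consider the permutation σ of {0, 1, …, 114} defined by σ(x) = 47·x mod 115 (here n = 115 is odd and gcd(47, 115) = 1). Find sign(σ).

Orbit of 93 under x↦47x: [93, 1, 47, 24]… (length divides ord_115(47)).
Cycle lengths of π_47 on ℤ/115ℤ: [4, 4, 4, 4, 4, 4, 4, 4, 4, 4, 4, 4, 4, 4, 4, 4, 4, 4, 4, 4, 4, 4, 4, 1, 1, 1, 1, 1, 1, 1, 1, 1, 1, 1, 1, 1, 1, 1, 1, 1, 1, 1, 1, 1, 1, 1]; 46 cycles in total.
With 46 cycles on 115 points, sign = (−1)^{115−46} = -1.

-1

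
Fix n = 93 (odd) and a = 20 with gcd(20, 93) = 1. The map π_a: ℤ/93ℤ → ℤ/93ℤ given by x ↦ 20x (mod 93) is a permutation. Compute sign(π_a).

Orbit of 10 under x↦20x: [10, 14, 1, 20, 28, 2, 40]… (length divides ord_93(20)).
6 cycles of lengths [30, 30, 15, 15, 2, 1].
sign(π) = (−1)^{n − #cycles} = (−1)^{93−6} = (−1)^87 = -1.
The Jacobi symbol (20|93) = -1 (Zolotarev) agrees.

-1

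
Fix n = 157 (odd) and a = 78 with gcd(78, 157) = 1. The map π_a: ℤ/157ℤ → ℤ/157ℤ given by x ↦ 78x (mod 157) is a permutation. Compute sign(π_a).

-1

Start at x=28: 28 → 143 → 7 → 75 → 41 → 58 → 128 → … (one orbit).
Decompose π into cycles: lengths [52, 52, 52, 1] (4 cycles, including the fixed point 0).
With 4 cycles on 157 points, sign = (−1)^{157−4} = -1.
(78|157)_J = -1 (Zolotarev's lemma cross-check).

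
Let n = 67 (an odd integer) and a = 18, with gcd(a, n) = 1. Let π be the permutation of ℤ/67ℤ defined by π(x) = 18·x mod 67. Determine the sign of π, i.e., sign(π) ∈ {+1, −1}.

-1

Orbit of 14 under x↦18x: [14, 51, 47, 42, 19, 7, 59]… (length divides ord_67(18)).
π_18 has 2 disjoint cycles with lengths [66, 1] on {0,…,66}.
Σ(ℓ_i−1) = 67−2 = 65; sign = (−1)^65 = -1.
Zolotarev: (18|67) = -1, matching the cycle-count sign.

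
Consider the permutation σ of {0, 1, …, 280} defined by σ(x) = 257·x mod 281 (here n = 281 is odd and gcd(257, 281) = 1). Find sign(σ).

-1

Trace 186: π^k(186) = [186, 32, 75, 167, 207, 90, 88] for k=0..6.
Cycle type of π: 280 + 1; total 2 cycles.
2 cycles on 281: each ℓ→(−1)^(ℓ−1), product (−1)^279 = -1.
Check: (257/281) = -1 by Zolotarev.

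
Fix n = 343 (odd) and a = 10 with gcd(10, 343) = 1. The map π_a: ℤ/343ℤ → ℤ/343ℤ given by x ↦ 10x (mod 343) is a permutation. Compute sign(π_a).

-1

Trace 61: π^k(61) = [61, 267, 269, 289, 146, 88, 194] for k=0..6.
4 cycles of lengths [294, 42, 6, 1].
With 4 cycles on 343 points, sign = (−1)^{343−4} = -1.
The Jacobi symbol (10|343) = -1 (Zolotarev) agrees.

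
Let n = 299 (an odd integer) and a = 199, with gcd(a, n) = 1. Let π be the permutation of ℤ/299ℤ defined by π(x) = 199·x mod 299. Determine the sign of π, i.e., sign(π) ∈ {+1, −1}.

Trace 43: π^k(43) = [43, 185, 38, 87, 270, 209, 30] for k=0..6.
Cycle type of π: 66×4 + 22 + 6×2 + 1; total 8 cycles.
sign(π) = (−1)^{n − #cycles} = (−1)^{299−8} = (−1)^291 = -1.

-1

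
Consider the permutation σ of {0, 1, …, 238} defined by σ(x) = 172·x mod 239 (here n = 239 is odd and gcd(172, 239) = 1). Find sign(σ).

-1

Orbit of 1 under x↦172x: [1, 172, 187, 138, 75, 233, 163]… (length divides ord_239(172)).
Decompose π into cycles: lengths [34, 34, 34, 34, 34, 34, 34, 1] (8 cycles, including the fixed point 0).
n − c = 239 − 8 = 231; sign = (−1)^231 = -1.
Zolotarev: (172|239) = -1, matching the cycle-count sign.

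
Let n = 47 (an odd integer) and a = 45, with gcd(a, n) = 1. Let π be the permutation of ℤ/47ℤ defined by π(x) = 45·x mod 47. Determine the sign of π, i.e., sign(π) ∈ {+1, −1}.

-1

Trace 7: π^k(7) = [7, 33, 28, 38, 18, 11, 25] for k=0..6.
The orbit structure of x ↦ 45x mod 47: 2 orbits of sizes [46, 1].
sign(π) = (−1)^{n − #cycles} = (−1)^{47−2} = (−1)^45 = -1.
(45|47)_J = -1 (Zolotarev's lemma cross-check).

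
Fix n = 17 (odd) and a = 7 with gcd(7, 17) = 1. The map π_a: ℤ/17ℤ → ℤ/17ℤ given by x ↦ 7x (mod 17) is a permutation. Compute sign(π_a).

-1

Trace 13: π^k(13) = [13, 6, 8, 5, 1, 7, 15] for k=0..6.
Cycle lengths of π_7 on ℤ/17ℤ: [16, 1]; 2 cycles in total.
2 cycles on 17: each ℓ→(−1)^(ℓ−1), product (−1)^15 = -1.
The Jacobi symbol (7|17) = -1 (Zolotarev) agrees.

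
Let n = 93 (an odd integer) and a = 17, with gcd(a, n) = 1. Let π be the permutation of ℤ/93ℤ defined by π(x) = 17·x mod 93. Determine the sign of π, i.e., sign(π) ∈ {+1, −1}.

Orbit of 76 under x↦17x: [76, 83, 16, 86, 67, 23, 19]… (length divides ord_93(17)).
5 cycles of lengths [30, 30, 30, 2, 1].
n − c = 93 − 5 = 88; sign = (−1)^88 = +1.
Via Zolotarev, sign(π_{17}) = (17|93) = +1.

+1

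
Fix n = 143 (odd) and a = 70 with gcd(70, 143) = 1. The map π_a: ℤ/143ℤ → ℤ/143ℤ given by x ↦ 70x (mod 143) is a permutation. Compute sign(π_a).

Trace 14: π^k(14) = [14, 122, 103, 60, 53, 135, 12] for k=0..6.
12 cycles of lengths [20, 20, 20, 20, 20, 20, 5, 5, 4, 4, 4, 1].
12 cycles on 143: each ℓ→(−1)^(ℓ−1), product (−1)^131 = -1.
(70|143)_J = -1 (Zolotarev's lemma cross-check).

-1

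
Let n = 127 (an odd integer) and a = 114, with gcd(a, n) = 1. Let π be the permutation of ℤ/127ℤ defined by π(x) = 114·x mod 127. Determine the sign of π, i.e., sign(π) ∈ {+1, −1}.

-1

Trace 54: π^k(54) = [54, 60, 109, 107, 6, 49, 125] for k=0..6.
2 cycles of lengths [126, 1].
Σ(ℓ_i−1) = 127−2 = 125; sign = (−1)^125 = -1.
Via Zolotarev, sign(π_{114}) = (114|127) = -1.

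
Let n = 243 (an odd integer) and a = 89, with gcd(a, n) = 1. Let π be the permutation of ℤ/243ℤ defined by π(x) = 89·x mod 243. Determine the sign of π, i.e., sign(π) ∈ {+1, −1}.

-1

Trace 179: π^k(179) = [179, 136, 197, 37, 134, 19, 233] for k=0..6.
Decompose π into cycles: lengths [54, 54, 54, 18, 18, 18, 6, 6, 6, 2, 2, 2, 2, 1] (14 cycles, including the fixed point 0).
sign(π) = (−1)^{n − #cycles} = (−1)^{243−14} = (−1)^229 = -1.
Via Zolotarev, sign(π_{89}) = (89|243) = -1.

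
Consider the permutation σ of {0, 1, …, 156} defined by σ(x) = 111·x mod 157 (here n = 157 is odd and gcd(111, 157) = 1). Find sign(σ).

Orbit of 16 under x↦111x: [16, 49, 101, 64, 39, 90, 99]… (length divides ord_157(111)).
The orbit structure of x ↦ 111x mod 157: 7 orbits of sizes [26, 26, 26, 26, 26, 26, 1].
n − c = 157 − 7 = 150; sign = (−1)^150 = +1.
Via Zolotarev, sign(π_{111}) = (111|157) = +1.

+1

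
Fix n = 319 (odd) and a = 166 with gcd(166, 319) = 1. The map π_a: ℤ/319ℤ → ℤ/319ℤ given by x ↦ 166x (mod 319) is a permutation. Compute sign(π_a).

-1

Start at x=199: 199 → 177 → 34 → 221 → 1 → 166 → 122 → … (one orbit).
22 cycles of lengths [28, 28, 28, 28, 28, 28, 28, 28, 28, 28, 28, 1, 1, 1, 1, 1, 1, 1, 1, 1, 1, 1].
n − c = 319 − 22 = 297; sign = (−1)^297 = -1.
Via Zolotarev, sign(π_{166}) = (166|319) = -1.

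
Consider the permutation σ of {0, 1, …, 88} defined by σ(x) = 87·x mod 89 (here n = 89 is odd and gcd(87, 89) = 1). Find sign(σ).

Start at x=78: 78 → 22 → 45 → 88 → 2 → 85 → 8 → … (one orbit).
Cycle lengths of π_87 on ℤ/89ℤ: [22, 22, 22, 22, 1]; 5 cycles in total.
5 cycles on 89: each ℓ→(−1)^(ℓ−1), product (−1)^84 = +1.

+1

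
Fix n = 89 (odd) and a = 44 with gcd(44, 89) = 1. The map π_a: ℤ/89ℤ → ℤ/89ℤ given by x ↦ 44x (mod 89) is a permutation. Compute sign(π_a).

Orbit of 67 under x↦44x: [67, 11, 39, 25, 32, 73, 8]… (length divides ord_89(44)).
The orbit structure of x ↦ 44x mod 89: 5 orbits of sizes [22, 22, 22, 22, 1].
5 cycles on 89: each ℓ→(−1)^(ℓ−1), product (−1)^84 = +1.
Via Zolotarev, sign(π_{44}) = (44|89) = +1.

+1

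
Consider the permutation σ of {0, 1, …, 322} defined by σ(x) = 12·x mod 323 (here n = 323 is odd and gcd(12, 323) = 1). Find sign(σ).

Orbit of 229 under x↦12x: [229, 164, 30, 37, 121, 160, 305]… (length divides ord_323(12)).
Decompose π into cycles: lengths [48, 48, 48, 48, 48, 48, 16, 6, 6, 6, 1] (11 cycles, including the fixed point 0).
323 − 11 = 312 transpositions; sign(π) = (−1)^312 = +1.

+1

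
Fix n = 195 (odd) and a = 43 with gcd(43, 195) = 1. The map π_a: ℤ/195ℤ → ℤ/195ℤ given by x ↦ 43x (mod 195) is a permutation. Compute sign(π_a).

Orbit of 103 under x↦43x: [103, 139, 127, 1, 43, 94, 142]… (length divides ord_195(43)).
Decompose π into cycles: lengths [12, 12, 12, 12, 12, 12, 12, 12, 12, 12, 12, 12, 6, 6, 6, 6, 6, 6, 4, 4, 4, 1, 1, 1] (24 cycles, including the fixed point 0).
Σ(ℓ_i−1) = 195−24 = 171; sign = (−1)^171 = -1.
(43|195)_J = -1 (Zolotarev's lemma cross-check).

-1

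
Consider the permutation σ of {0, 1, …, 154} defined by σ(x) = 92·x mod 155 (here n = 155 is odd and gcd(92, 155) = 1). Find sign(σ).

+1

Trace 94: π^k(94) = [94, 123, 1, 92] for k=0..3.
Cycle type of π: 4×31 + 2×15 + 1; total 47 cycles.
47 cycles on 155: each ℓ→(−1)^(ℓ−1), product (−1)^108 = +1.
Zolotarev: (92|155) = +1, matching the cycle-count sign.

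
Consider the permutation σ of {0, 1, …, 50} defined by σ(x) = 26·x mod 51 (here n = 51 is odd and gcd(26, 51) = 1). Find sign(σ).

Orbit of 1 under x↦26x: [1, 26, 13, 32, 16, 8, 4]… (length divides ord_51(26)).
Decompose π into cycles: lengths [8, 8, 8, 8, 8, 8, 2, 1] (8 cycles, including the fixed point 0).
8 cycles on 51: each ℓ→(−1)^(ℓ−1), product (−1)^43 = -1.
(26|51)_J = -1 (Zolotarev's lemma cross-check).

-1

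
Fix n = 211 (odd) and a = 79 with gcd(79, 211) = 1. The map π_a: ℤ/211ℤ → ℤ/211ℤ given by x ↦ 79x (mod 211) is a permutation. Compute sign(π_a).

+1

Trace 184: π^k(184) = [184, 188, 82, 148, 87, 121, 64] for k=0..6.
Cycle type of π: 35×6 + 1; total 7 cycles.
n − c = 211 − 7 = 204; sign = (−1)^204 = +1.
Check: (79/211) = +1 by Zolotarev.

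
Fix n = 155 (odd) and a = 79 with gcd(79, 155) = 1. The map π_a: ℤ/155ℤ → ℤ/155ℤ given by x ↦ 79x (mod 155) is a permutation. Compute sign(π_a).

-1

Orbit of 119 under x↦79x: [119, 101, 74, 111, 89, 56, 84]… (length divides ord_155(79)).
π_79 has 8 disjoint cycles with lengths [30, 30, 30, 30, 30, 2, 2, 1] on {0,…,154}.
With 8 cycles on 155 points, sign = (−1)^{155−8} = -1.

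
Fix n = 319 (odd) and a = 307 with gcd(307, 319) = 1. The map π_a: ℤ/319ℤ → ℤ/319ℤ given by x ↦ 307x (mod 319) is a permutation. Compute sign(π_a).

+1

Start at x=307: 307 → 144 → 186 → 1 → 307 (one orbit).
The orbit structure of x ↦ 307x mod 319: 83 orbits of sizes [4, 4, 4, 4, 4, 4, 4, 4, 4, 4, 4, 4, 4, 4, 4, 4, 4, 4, 4, 4, 4, 4, 4, 4, 4, 4, 4, 4, 4, 4, 4, 4, 4, 4, 4, 4, 4, 4, 4, 4, 4, 4, 4, 4, 4, 4, 4, 4, 4, 4, 4, 4, 4, 4, 4, 4, 4, 4, 4, 4, 4, 4, 4, 4, 4, 4, 4, 4, 4, 4, 4, 4, 4, 4, 4, 4, 4, 2, 2, 2, 2, 2, 1].
319 − 83 = 236 transpositions; sign(π) = (−1)^236 = +1.
Via Zolotarev, sign(π_{307}) = (307|319) = +1.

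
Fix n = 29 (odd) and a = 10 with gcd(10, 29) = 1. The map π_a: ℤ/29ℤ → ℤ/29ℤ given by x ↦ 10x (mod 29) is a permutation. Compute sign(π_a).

Trace 11: π^k(11) = [11, 23, 27, 9, 3, 1, 10] for k=0..6.
The orbit structure of x ↦ 10x mod 29: 2 orbits of sizes [28, 1].
29 − 2 = 27 transpositions; sign(π) = (−1)^27 = -1.

-1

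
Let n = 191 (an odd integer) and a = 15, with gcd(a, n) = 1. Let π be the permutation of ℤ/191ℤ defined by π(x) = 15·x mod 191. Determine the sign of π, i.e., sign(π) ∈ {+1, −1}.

Orbit of 16 under x↦15x: [16, 49, 162, 138, 160, 108, 92]… (length divides ord_191(15)).
Cycle lengths of π_15 on ℤ/191ℤ: [95, 95, 1]; 3 cycles in total.
3 cycles on 191: each ℓ→(−1)^(ℓ−1), product (−1)^188 = +1.

+1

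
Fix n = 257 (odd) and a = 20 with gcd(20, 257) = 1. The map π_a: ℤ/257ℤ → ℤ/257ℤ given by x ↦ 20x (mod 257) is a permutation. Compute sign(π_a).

-1

Start at x=216: 216 → 208 → 48 → 189 → 182 → 42 → 69 → … (one orbit).
The orbit structure of x ↦ 20x mod 257: 2 orbits of sizes [256, 1].
2 cycles on 257: each ℓ→(−1)^(ℓ−1), product (−1)^255 = -1.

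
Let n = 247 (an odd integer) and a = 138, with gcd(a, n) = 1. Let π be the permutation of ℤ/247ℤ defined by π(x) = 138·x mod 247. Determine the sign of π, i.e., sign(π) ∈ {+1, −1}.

-1

Orbit of 233 under x↦138x: [233, 44, 144, 112, 142, 83, 92]… (length divides ord_247(138)).
12 cycles of lengths [36, 36, 36, 36, 36, 36, 9, 9, 4, 4, 4, 1].
Σ(ℓ_i−1) = 247−12 = 235; sign = (−1)^235 = -1.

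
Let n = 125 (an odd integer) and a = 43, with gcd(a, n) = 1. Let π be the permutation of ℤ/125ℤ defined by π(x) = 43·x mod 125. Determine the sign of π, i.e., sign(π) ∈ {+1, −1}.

Orbit of 1 under x↦43x: [1, 43, 99, 7, 51, 68, 49]… (length divides ord_125(43)).
The orbit structure of x ↦ 43x mod 125: 12 orbits of sizes [20, 20, 20, 20, 20, 4, 4, 4, 4, 4, 4, 1].
sign(π) = (−1)^{n − #cycles} = (−1)^{125−12} = (−1)^113 = -1.
Check: (43/125) = -1 by Zolotarev.

-1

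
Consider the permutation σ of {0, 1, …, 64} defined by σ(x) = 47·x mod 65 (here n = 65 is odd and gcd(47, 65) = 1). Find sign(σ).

Trace 18: π^k(18) = [18, 1, 47, 64] for k=0..3.
π_47 has 17 disjoint cycles with lengths [4, 4, 4, 4, 4, 4, 4, 4, 4, 4, 4, 4, 4, 4, 4, 4, 1] on {0,…,64}.
17 cycles on 65: each ℓ→(−1)^(ℓ−1), product (−1)^48 = +1.
(47|65)_J = +1 (Zolotarev's lemma cross-check).

+1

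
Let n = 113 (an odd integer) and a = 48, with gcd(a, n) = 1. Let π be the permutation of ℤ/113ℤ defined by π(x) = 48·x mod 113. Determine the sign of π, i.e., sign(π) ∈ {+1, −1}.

Orbit of 95 under x↦48x: [95, 40, 112, 65, 69, 35, 98]… (length divides ord_113(48)).
The orbit structure of x ↦ 48x mod 113: 8 orbits of sizes [16, 16, 16, 16, 16, 16, 16, 1].
Σ(ℓ_i−1) = 113−8 = 105; sign = (−1)^105 = -1.
Zolotarev: (48|113) = -1, matching the cycle-count sign.

-1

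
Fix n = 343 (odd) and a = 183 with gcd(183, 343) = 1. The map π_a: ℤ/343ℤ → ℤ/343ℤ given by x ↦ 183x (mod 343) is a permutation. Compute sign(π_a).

+1

Trace 22: π^k(22) = [22, 253, 337, 274, 64, 50, 232] for k=0..6.
Decompose π into cycles: lengths [49, 49, 49, 49, 49, 49, 7, 7, 7, 7, 7, 7, 1, 1, 1, 1, 1, 1, 1] (19 cycles, including the fixed point 0).
n − c = 343 − 19 = 324; sign = (−1)^324 = +1.
Zolotarev: (183|343) = +1, matching the cycle-count sign.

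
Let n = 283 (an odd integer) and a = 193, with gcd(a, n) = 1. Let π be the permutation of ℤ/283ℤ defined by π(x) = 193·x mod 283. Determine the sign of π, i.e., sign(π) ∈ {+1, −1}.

-1

Start at x=131: 131 → 96 → 133 → 199 → 202 → 215 → 177 → … (one orbit).
2 cycles of lengths [282, 1].
283 − 2 = 281 transpositions; sign(π) = (−1)^281 = -1.
(193|283)_J = -1 (Zolotarev's lemma cross-check).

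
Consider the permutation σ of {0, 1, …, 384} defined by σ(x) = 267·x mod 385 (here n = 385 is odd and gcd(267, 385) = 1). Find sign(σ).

-1

Orbit of 246 under x↦267x: [246, 232, 344, 218, 71, 92, 309]… (length divides ord_385(267)).
π_267 has 42 disjoint cycles with lengths [20, 20, 20, 20, 20, 20, 20, 20, 20, 20, 20, 20, 20, 20, 5, 5, 5, 5, 5, 5, 5, 5, 5, 5, 5, 5, 5, 5, 4, 4, 4, 4, 4, 4, 4, 1, 1, 1, 1, 1, 1, 1] on {0,…,384}.
385 − 42 = 343 transpositions; sign(π) = (−1)^343 = -1.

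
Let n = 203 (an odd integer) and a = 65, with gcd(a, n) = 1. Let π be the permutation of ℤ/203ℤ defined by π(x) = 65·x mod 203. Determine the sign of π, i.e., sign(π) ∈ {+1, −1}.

+1

Orbit of 74 under x↦65x: [74, 141, 30, 123, 78, 198, 81]… (length divides ord_203(65)).
π_65 has 15 disjoint cycles with lengths [21, 21, 21, 21, 21, 21, 21, 21, 7, 7, 7, 7, 3, 3, 1] on {0,…,202}.
With 15 cycles on 203 points, sign = (−1)^{203−15} = +1.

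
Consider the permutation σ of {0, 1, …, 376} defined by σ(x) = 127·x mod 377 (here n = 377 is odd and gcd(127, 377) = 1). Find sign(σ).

Start at x=259: 259 → 94 → 251 → 209 → 153 → 204 → 272 → … (one orbit).
π_127 has 8 disjoint cycles with lengths [84, 84, 84, 84, 28, 6, 6, 1] on {0,…,376}.
With 8 cycles on 377 points, sign = (−1)^{377−8} = -1.

-1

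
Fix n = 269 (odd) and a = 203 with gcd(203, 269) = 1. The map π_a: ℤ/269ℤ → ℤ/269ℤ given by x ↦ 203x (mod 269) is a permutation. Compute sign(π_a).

+1

Orbit of 65 under x↦203x: [65, 14, 152, 190, 103, 196, 245]… (length divides ord_269(203)).
Decompose π into cycles: lengths [134, 134, 1] (3 cycles, including the fixed point 0).
269 − 3 = 266 transpositions; sign(π) = (−1)^266 = +1.
Via Zolotarev, sign(π_{203}) = (203|269) = +1.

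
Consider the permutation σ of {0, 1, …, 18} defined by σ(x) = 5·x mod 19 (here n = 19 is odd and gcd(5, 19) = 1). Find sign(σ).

+1

Orbit of 17 under x↦5x: [17, 9, 7, 16, 4, 1, 5]… (length divides ord_19(5)).
Cycle lengths of π_5 on ℤ/19ℤ: [9, 9, 1]; 3 cycles in total.
sign(π) = (−1)^{n − #cycles} = (−1)^{19−3} = (−1)^16 = +1.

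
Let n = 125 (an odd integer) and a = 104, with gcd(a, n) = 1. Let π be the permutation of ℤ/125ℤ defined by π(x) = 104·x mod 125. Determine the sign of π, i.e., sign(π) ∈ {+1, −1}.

+1

Start at x=101: 101 → 4 → 41 → 14 → 81 → 49 → 96 → … (one orbit).
π_104 has 7 disjoint cycles with lengths [50, 50, 10, 10, 2, 2, 1] on {0,…,124}.
sign(π) = (−1)^{n − #cycles} = (−1)^{125−7} = (−1)^118 = +1.
(104|125)_J = +1 (Zolotarev's lemma cross-check).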